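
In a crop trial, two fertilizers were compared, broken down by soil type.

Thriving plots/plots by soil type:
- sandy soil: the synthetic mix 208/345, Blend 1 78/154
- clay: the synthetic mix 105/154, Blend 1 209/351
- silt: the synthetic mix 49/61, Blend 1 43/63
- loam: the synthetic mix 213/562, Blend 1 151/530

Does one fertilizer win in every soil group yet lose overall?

No

Sandy soil: the synthetic mix 208/345 = 60.3%, Blend 1 78/154 = 50.6% → the synthetic mix
Clay: the synthetic mix 105/154 = 68.2%, Blend 1 209/351 = 59.5% → the synthetic mix
Silt: the synthetic mix 49/61 = 80.3%, Blend 1 43/63 = 68.3% → the synthetic mix
Loam: the synthetic mix 213/562 = 37.9%, Blend 1 151/530 = 28.5% → the synthetic mix
Overall: the synthetic mix 575/1122 = 51.2%, Blend 1 481/1098 = 43.8% → the synthetic mix
The synthetic mix wins overall and in every soil group — no reversal.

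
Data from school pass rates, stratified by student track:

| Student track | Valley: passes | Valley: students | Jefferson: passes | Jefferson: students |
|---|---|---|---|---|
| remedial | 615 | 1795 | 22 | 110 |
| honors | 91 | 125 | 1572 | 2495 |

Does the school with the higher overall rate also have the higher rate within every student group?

Remedial: Valley 615/1795 = 34.3%, Jefferson 22/110 = 20.0% → Valley
Honors: Valley 91/125 = 72.8%, Jefferson 1572/2495 = 63.0% → Valley
Overall: Valley 706/1920 = 36.8%, Jefferson 1594/2605 = 61.2% → Jefferson
Valley wins each student group but Jefferson wins overall — the comparison reverses. Valley's students skew toward remedial, which has a lower base rate.

No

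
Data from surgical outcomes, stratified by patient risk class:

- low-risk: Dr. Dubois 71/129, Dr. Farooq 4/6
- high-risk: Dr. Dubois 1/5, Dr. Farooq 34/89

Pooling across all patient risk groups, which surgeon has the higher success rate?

Low-risk: Dr. Dubois 71/129 = 55.0%, Dr. Farooq 4/6 = 66.7% → Dr. Farooq
High-risk: Dr. Dubois 1/5 = 20.0%, Dr. Farooq 34/89 = 38.2% → Dr. Farooq
Overall: Dr. Dubois 72/134 = 53.7%, Dr. Farooq 38/95 = 40.0% → Dr. Dubois
(Dr. Farooq wins every patient risk group but Dr. Dubois wins overall — Dr. Farooq's operations skew toward the low-rate high-risk group.)

Dr. Dubois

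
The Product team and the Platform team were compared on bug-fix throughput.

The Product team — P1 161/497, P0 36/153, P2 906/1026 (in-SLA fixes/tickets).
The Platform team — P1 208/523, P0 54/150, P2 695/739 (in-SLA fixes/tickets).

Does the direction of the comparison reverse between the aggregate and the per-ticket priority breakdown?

P1: the Product team 161/497 = 32.4%, the Platform team 208/523 = 39.8% → the Platform team
P0: the Product team 36/153 = 23.5%, the Platform team 54/150 = 36.0% → the Platform team
P2: the Product team 906/1026 = 88.3%, the Platform team 695/739 = 94.0% → the Platform team
Overall: the Product team 1103/1676 = 65.8%, the Platform team 957/1412 = 67.8% → the Platform team
The Platform team wins overall and in every ticket group — no reversal.

No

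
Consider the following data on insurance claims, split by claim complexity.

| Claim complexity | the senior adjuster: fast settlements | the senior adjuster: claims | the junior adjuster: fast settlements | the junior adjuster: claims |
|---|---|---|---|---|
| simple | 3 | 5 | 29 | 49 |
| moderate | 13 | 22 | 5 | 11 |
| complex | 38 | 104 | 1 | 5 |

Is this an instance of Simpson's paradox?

Yes

Simple: the senior adjuster 3/5 = 60.0%, the junior adjuster 29/49 = 59.2% → the senior adjuster
Moderate: the senior adjuster 13/22 = 59.1%, the junior adjuster 5/11 = 45.5% → the senior adjuster
Complex: the senior adjuster 38/104 = 36.5%, the junior adjuster 1/5 = 20.0% → the senior adjuster
Overall: the senior adjuster 54/131 = 41.2%, the junior adjuster 35/65 = 53.8% → the junior adjuster
The senior adjuster wins each claim group but the junior adjuster wins overall — the comparison reverses. The senior adjuster's claims skew toward complex, which has a lower base rate.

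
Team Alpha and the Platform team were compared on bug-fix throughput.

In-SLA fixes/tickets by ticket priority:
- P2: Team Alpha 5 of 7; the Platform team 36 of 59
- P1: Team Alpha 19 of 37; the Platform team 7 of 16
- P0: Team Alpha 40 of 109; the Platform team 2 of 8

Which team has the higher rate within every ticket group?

P2: Team Alpha 5/7 = 71.4%, the Platform team 36/59 = 61.0% → Team Alpha
P1: Team Alpha 19/37 = 51.4%, the Platform team 7/16 = 43.8% → Team Alpha
P0: Team Alpha 40/109 = 36.7%, the Platform team 2/8 = 25.0% → Team Alpha
Team Alpha has the higher rate in all 3 groups.

Team Alpha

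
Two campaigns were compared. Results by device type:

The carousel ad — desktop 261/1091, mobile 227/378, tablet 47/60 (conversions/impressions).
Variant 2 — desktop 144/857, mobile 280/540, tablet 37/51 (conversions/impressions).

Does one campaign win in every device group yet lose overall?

No

Desktop: the carousel ad 261/1091 = 23.9%, Variant 2 144/857 = 16.8% → the carousel ad
Mobile: the carousel ad 227/378 = 60.1%, Variant 2 280/540 = 51.9% → the carousel ad
Tablet: the carousel ad 47/60 = 78.3%, Variant 2 37/51 = 72.5% → the carousel ad
Overall: the carousel ad 535/1529 = 35.0%, Variant 2 461/1448 = 31.8% → the carousel ad
The carousel ad wins overall and in every device group — no reversal.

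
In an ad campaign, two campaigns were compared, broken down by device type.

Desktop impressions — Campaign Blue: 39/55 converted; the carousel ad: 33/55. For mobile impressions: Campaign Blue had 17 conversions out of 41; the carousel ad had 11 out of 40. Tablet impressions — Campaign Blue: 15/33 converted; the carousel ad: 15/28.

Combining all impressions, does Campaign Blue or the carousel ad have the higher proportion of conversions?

Desktop: Campaign Blue 39/55 = 70.9%, the carousel ad 33/55 = 60.0% → Campaign Blue
Mobile: Campaign Blue 17/41 = 41.5%, the carousel ad 11/40 = 27.5% → Campaign Blue
Tablet: Campaign Blue 15/33 = 45.5%, the carousel ad 15/28 = 53.6% → the carousel ad
Overall: Campaign Blue 71/129 = 55.0%, the carousel ad 59/123 = 48.0% → Campaign Blue
(Neither sweeps every device group, but Campaign Blue has the higher pooled rate.)

Campaign Blue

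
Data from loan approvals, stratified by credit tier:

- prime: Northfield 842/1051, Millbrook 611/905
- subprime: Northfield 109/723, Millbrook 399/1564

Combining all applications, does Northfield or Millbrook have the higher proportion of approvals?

Prime: Northfield 842/1051 = 80.1%, Millbrook 611/905 = 67.5% → Northfield
Subprime: Northfield 109/723 = 15.1%, Millbrook 399/1564 = 25.5% → Millbrook
Overall: Northfield 951/1774 = 53.6%, Millbrook 1010/2469 = 40.9% → Northfield
(Neither sweeps every credit group, but Northfield has the higher pooled rate.)

Northfield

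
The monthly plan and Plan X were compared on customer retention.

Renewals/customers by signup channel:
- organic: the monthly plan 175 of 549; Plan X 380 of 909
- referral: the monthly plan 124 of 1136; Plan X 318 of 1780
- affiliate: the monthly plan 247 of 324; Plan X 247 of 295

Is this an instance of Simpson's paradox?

No

Organic: the monthly plan 175/549 = 31.9%, Plan X 380/909 = 41.8% → Plan X
Referral: the monthly plan 124/1136 = 10.9%, Plan X 318/1780 = 17.9% → Plan X
Affiliate: the monthly plan 247/324 = 76.2%, Plan X 247/295 = 83.7% → Plan X
Overall: the monthly plan 546/2009 = 27.2%, Plan X 945/2984 = 31.7% → Plan X
Plan X wins overall and in every signup group — no reversal.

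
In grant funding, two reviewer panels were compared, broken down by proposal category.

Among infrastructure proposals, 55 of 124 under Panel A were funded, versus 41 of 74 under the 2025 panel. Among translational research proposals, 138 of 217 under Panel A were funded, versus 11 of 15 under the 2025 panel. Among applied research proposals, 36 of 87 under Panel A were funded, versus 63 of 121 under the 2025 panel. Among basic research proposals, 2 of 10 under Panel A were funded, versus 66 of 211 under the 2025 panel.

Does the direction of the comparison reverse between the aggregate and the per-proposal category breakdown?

Infrastructure: Panel A 55/124 = 44.4%, the 2025 panel 41/74 = 55.4% → the 2025 panel
Translational research: Panel A 138/217 = 63.6%, the 2025 panel 11/15 = 73.3% → the 2025 panel
Applied research: Panel A 36/87 = 41.4%, the 2025 panel 63/121 = 52.1% → the 2025 panel
Basic research: Panel A 2/10 = 20.0%, the 2025 panel 66/211 = 31.3% → the 2025 panel
Overall: Panel A 231/438 = 52.7%, the 2025 panel 181/421 = 43.0% → Panel A
The 2025 panel wins each proposal group but Panel A wins overall — the comparison reverses. The 2025 panel's proposals skew toward basic research, which has a lower base rate.

Yes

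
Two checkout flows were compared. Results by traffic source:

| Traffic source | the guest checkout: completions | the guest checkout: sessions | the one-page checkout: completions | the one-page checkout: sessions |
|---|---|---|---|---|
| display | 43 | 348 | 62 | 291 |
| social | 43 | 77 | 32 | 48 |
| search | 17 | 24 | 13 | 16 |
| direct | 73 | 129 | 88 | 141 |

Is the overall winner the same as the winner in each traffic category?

Yes

Display: the guest checkout 43/348 = 12.4%, the one-page checkout 62/291 = 21.3% → the one-page checkout
Social: the guest checkout 43/77 = 55.8%, the one-page checkout 32/48 = 66.7% → the one-page checkout
Search: the guest checkout 17/24 = 70.8%, the one-page checkout 13/16 = 81.2% → the one-page checkout
Direct: the guest checkout 73/129 = 56.6%, the one-page checkout 88/141 = 62.4% → the one-page checkout
Overall: the guest checkout 176/578 = 30.4%, the one-page checkout 195/496 = 39.3% → the one-page checkout
The one-page checkout wins overall and in every traffic group — no reversal.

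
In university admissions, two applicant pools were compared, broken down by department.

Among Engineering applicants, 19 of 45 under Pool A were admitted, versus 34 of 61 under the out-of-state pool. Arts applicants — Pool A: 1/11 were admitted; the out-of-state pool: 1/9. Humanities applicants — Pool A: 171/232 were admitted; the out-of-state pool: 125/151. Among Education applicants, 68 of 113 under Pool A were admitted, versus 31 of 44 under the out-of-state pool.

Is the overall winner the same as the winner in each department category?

Engineering: Pool A 19/45 = 42.2%, the out-of-state pool 34/61 = 55.7% → the out-of-state pool
Arts: Pool A 1/11 = 9.1%, the out-of-state pool 1/9 = 11.1% → the out-of-state pool
Humanities: Pool A 171/232 = 73.7%, the out-of-state pool 125/151 = 82.8% → the out-of-state pool
Education: Pool A 68/113 = 60.2%, the out-of-state pool 31/44 = 70.5% → the out-of-state pool
Overall: Pool A 259/401 = 64.6%, the out-of-state pool 191/265 = 72.1% → the out-of-state pool
The out-of-state pool wins overall and in every department group — no reversal.

Yes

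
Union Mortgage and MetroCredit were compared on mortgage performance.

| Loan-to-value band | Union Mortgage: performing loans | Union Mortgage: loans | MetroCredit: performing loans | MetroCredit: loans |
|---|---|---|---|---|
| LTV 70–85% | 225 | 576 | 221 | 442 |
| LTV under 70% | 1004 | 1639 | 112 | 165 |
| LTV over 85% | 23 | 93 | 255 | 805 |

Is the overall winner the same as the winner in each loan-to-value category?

LTV 70–85%: Union Mortgage 225/576 = 39.1%, MetroCredit 221/442 = 50.0% → MetroCredit
LTV under 70%: Union Mortgage 1004/1639 = 61.3%, MetroCredit 112/165 = 67.9% → MetroCredit
LTV over 85%: Union Mortgage 23/93 = 24.7%, MetroCredit 255/805 = 31.7% → MetroCredit
Overall: Union Mortgage 1252/2308 = 54.2%, MetroCredit 588/1412 = 41.6% → Union Mortgage
MetroCredit wins each loan-to-value group but Union Mortgage wins overall — the comparison reverses. MetroCredit's loans skew toward LTV over 85%, which has a lower base rate.

No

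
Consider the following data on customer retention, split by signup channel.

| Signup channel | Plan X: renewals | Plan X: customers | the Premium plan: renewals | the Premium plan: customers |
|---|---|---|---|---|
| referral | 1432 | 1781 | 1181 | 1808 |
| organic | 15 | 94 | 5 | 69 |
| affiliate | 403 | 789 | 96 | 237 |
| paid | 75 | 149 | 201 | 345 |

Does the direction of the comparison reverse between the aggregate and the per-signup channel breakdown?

No

Referral: Plan X 1432/1781 = 80.4%, the Premium plan 1181/1808 = 65.3% → Plan X
Organic: Plan X 15/94 = 16.0%, the Premium plan 5/69 = 7.2% → Plan X
Affiliate: Plan X 403/789 = 51.1%, the Premium plan 96/237 = 40.5% → Plan X
Paid: Plan X 75/149 = 50.3%, the Premium plan 201/345 = 58.3% → the Premium plan
Overall: Plan X 1925/2813 = 68.4%, the Premium plan 1483/2459 = 60.3% → Plan X
Neither sweeps: Plan X wins 3 of 4 groups, the Premium plan wins 1. Plan X wins overall but not every group — no Simpson reversal.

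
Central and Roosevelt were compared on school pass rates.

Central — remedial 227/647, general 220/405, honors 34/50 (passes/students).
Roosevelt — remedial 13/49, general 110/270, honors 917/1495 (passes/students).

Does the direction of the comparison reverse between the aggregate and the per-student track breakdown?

Yes

Remedial: Central 227/647 = 35.1%, Roosevelt 13/49 = 26.5% → Central
General: Central 220/405 = 54.3%, Roosevelt 110/270 = 40.7% → Central
Honors: Central 34/50 = 68.0%, Roosevelt 917/1495 = 61.3% → Central
Overall: Central 481/1102 = 43.6%, Roosevelt 1040/1814 = 57.3% → Roosevelt
Central wins each student group but Roosevelt wins overall — the comparison reverses. Central's students skew toward remedial, which has a lower base rate.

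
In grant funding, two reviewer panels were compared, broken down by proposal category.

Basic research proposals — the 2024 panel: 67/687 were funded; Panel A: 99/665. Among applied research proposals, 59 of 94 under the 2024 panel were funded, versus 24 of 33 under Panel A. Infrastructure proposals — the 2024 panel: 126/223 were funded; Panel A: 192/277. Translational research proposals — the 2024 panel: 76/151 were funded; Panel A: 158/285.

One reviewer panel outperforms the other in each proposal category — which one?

Basic research: the 2024 panel 67/687 = 9.8%, Panel A 99/665 = 14.9% → Panel A
Applied research: the 2024 panel 59/94 = 62.8%, Panel A 24/33 = 72.7% → Panel A
Infrastructure: the 2024 panel 126/223 = 56.5%, Panel A 192/277 = 69.3% → Panel A
Translational research: the 2024 panel 76/151 = 50.3%, Panel A 158/285 = 55.4% → Panel A
Panel A has the higher rate in all 4 groups.

Panel A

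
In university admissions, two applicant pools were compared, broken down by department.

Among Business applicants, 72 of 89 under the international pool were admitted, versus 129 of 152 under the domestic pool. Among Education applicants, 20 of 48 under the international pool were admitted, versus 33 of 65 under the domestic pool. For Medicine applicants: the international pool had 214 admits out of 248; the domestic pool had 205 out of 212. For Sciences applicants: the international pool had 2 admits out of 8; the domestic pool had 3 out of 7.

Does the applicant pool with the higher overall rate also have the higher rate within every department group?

Yes

Business: the international pool 72/89 = 80.9%, the domestic pool 129/152 = 84.9% → the domestic pool
Education: the international pool 20/48 = 41.7%, the domestic pool 33/65 = 50.8% → the domestic pool
Medicine: the international pool 214/248 = 86.3%, the domestic pool 205/212 = 96.7% → the domestic pool
Sciences: the international pool 2/8 = 25.0%, the domestic pool 3/7 = 42.9% → the domestic pool
Overall: the international pool 308/393 = 78.4%, the domestic pool 370/436 = 84.9% → the domestic pool
The domestic pool wins overall and in every department group — no reversal.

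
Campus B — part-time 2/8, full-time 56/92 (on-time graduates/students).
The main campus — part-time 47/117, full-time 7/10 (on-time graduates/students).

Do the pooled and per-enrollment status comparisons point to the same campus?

Part-time: Campus B 2/8 = 25.0%, the main campus 47/117 = 40.2% → the main campus
Full-time: Campus B 56/92 = 60.9%, the main campus 7/10 = 70.0% → the main campus
Overall: Campus B 58/100 = 58.0%, the main campus 54/127 = 42.5% → Campus B
The main campus wins each enrollment group but Campus B wins overall — the comparison reverses. The main campus's students skew toward part-time, which has a lower base rate.

No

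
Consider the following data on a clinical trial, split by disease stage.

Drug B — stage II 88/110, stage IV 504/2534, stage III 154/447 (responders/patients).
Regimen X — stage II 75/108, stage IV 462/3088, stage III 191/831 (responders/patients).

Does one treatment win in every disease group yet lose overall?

No

Stage II: Drug B 88/110 = 80.0%, Regimen X 75/108 = 69.4% → Drug B
Stage IV: Drug B 504/2534 = 19.9%, Regimen X 462/3088 = 15.0% → Drug B
Stage III: Drug B 154/447 = 34.5%, Regimen X 191/831 = 23.0% → Drug B
Overall: Drug B 746/3091 = 24.1%, Regimen X 728/4027 = 18.1% → Drug B
Drug B wins overall and in every disease group — no reversal.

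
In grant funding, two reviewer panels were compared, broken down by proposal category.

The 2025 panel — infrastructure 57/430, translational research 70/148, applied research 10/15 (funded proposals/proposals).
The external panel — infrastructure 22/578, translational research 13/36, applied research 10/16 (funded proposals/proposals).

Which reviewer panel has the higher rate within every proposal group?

the 2025 panel

Infrastructure: the 2025 panel 57/430 = 13.3%, the external panel 22/578 = 3.8% → the 2025 panel
Translational research: the 2025 panel 70/148 = 47.3%, the external panel 13/36 = 36.1% → the 2025 panel
Applied research: the 2025 panel 10/15 = 66.7%, the external panel 10/16 = 62.5% → the 2025 panel
The 2025 panel has the higher rate in all 3 groups.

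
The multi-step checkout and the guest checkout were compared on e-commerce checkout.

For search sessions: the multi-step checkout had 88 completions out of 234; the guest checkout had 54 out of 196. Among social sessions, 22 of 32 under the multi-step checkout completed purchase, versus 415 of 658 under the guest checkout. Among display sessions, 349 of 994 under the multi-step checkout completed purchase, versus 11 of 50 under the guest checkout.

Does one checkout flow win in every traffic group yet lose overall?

Search: the multi-step checkout 88/234 = 37.6%, the guest checkout 54/196 = 27.6% → the multi-step checkout
Social: the multi-step checkout 22/32 = 68.8%, the guest checkout 415/658 = 63.1% → the multi-step checkout
Display: the multi-step checkout 349/994 = 35.1%, the guest checkout 11/50 = 22.0% → the multi-step checkout
Overall: the multi-step checkout 459/1260 = 36.4%, the guest checkout 480/904 = 53.1% → the guest checkout
The multi-step checkout wins each traffic group but the guest checkout wins overall — the comparison reverses. The multi-step checkout's sessions skew toward display, which has a lower base rate.

Yes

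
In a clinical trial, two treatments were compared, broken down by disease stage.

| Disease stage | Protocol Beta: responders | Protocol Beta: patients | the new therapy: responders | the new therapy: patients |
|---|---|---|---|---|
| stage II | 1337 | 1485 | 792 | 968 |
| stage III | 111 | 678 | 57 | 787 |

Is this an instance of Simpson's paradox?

Stage II: Protocol Beta 1337/1485 = 90.0%, the new therapy 792/968 = 81.8% → Protocol Beta
Stage III: Protocol Beta 111/678 = 16.4%, the new therapy 57/787 = 7.2% → Protocol Beta
Overall: Protocol Beta 1448/2163 = 66.9%, the new therapy 849/1755 = 48.4% → Protocol Beta
Protocol Beta wins overall and in every disease group — no reversal.

No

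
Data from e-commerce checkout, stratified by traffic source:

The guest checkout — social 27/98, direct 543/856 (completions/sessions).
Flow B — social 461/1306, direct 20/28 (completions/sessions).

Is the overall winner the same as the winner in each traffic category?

Social: the guest checkout 27/98 = 27.6%, Flow B 461/1306 = 35.3% → Flow B
Direct: the guest checkout 543/856 = 63.4%, Flow B 20/28 = 71.4% → Flow B
Overall: the guest checkout 570/954 = 59.7%, Flow B 481/1334 = 36.1% → the guest checkout
Flow B wins each traffic group but the guest checkout wins overall — the comparison reverses. Flow B's sessions skew toward social, which has a lower base rate.

No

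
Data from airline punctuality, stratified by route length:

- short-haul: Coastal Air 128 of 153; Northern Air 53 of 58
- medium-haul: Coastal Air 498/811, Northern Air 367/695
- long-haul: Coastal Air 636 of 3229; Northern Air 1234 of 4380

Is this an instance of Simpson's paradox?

Short-haul: Coastal Air 128/153 = 83.7%, Northern Air 53/58 = 91.4% → Northern Air
Medium-haul: Coastal Air 498/811 = 61.4%, Northern Air 367/695 = 52.8% → Coastal Air
Long-haul: Coastal Air 636/3229 = 19.7%, Northern Air 1234/4380 = 28.2% → Northern Air
Overall: Coastal Air 1262/4193 = 30.1%, Northern Air 1654/5133 = 32.2% → Northern Air
Neither sweeps: Coastal Air wins 1 of 3 groups, Northern Air wins 2. Northern Air wins overall but not every group — no Simpson reversal.

No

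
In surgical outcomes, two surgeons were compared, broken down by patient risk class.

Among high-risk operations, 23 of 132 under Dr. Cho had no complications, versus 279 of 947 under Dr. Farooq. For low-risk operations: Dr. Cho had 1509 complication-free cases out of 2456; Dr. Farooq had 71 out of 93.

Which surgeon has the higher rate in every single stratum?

High-risk: Dr. Cho 23/132 = 17.4%, Dr. Farooq 279/947 = 29.5% → Dr. Farooq
Low-risk: Dr. Cho 1509/2456 = 61.4%, Dr. Farooq 71/93 = 76.3% → Dr. Farooq
Dr. Farooq has the higher rate in both groups.

Dr. Farooq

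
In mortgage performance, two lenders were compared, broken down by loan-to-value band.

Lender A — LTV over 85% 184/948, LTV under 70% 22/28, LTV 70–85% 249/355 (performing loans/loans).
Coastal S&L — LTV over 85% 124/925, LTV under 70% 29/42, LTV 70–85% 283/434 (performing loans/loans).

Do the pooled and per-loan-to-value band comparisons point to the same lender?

Yes

LTV over 85%: Lender A 184/948 = 19.4%, Coastal S&L 124/925 = 13.4% → Lender A
LTV under 70%: Lender A 22/28 = 78.6%, Coastal S&L 29/42 = 69.0% → Lender A
LTV 70–85%: Lender A 249/355 = 70.1%, Coastal S&L 283/434 = 65.2% → Lender A
Overall: Lender A 455/1331 = 34.2%, Coastal S&L 436/1401 = 31.1% → Lender A
Lender A wins overall and in every loan-to-value group — no reversal.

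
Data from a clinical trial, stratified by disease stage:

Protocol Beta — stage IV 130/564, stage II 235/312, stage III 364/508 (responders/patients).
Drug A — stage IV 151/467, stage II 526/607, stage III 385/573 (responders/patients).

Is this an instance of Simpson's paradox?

Stage IV: Protocol Beta 130/564 = 23.0%, Drug A 151/467 = 32.3% → Drug A
Stage II: Protocol Beta 235/312 = 75.3%, Drug A 526/607 = 86.7% → Drug A
Stage III: Protocol Beta 364/508 = 71.7%, Drug A 385/573 = 67.2% → Protocol Beta
Overall: Protocol Beta 729/1384 = 52.7%, Drug A 1062/1647 = 64.5% → Drug A
Neither sweeps: Protocol Beta wins 1 of 3 groups, Drug A wins 2. Drug A wins overall but not every group — no Simpson reversal.

No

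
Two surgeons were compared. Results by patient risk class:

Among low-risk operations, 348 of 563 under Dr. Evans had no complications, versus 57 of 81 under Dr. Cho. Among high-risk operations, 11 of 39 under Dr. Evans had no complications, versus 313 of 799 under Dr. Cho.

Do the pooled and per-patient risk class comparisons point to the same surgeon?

Low-risk: Dr. Evans 348/563 = 61.8%, Dr. Cho 57/81 = 70.4% → Dr. Cho
High-risk: Dr. Evans 11/39 = 28.2%, Dr. Cho 313/799 = 39.2% → Dr. Cho
Overall: Dr. Evans 359/602 = 59.6%, Dr. Cho 370/880 = 42.0% → Dr. Evans
Dr. Cho wins each patient risk group but Dr. Evans wins overall — the comparison reverses. Dr. Cho's operations skew toward high-risk, which has a lower base rate.

No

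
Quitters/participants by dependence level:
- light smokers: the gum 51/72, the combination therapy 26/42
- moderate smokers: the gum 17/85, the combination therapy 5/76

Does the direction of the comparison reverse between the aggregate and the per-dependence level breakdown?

Light smokers: the gum 51/72 = 70.8%, the combination therapy 26/42 = 61.9% → the gum
Moderate smokers: the gum 17/85 = 20.0%, the combination therapy 5/76 = 6.6% → the gum
Overall: the gum 68/157 = 43.3%, the combination therapy 31/118 = 26.3% → the gum
The gum wins overall and in every dependence group — no reversal.

No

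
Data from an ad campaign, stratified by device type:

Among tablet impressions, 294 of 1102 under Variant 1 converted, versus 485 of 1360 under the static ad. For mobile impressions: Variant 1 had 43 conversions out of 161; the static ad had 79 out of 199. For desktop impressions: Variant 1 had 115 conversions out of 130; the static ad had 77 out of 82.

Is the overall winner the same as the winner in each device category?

Tablet: Variant 1 294/1102 = 26.7%, the static ad 485/1360 = 35.7% → the static ad
Mobile: Variant 1 43/161 = 26.7%, the static ad 79/199 = 39.7% → the static ad
Desktop: Variant 1 115/130 = 88.5%, the static ad 77/82 = 93.9% → the static ad
Overall: Variant 1 452/1393 = 32.4%, the static ad 641/1641 = 39.1% → the static ad
The static ad wins overall and in every device group — no reversal.

Yes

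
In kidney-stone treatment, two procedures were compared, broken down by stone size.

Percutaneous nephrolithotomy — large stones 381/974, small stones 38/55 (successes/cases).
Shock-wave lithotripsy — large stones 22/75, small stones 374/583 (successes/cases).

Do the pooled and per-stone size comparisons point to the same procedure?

No

Large stones: percutaneous nephrolithotomy 381/974 = 39.1%, shock-wave lithotripsy 22/75 = 29.3% → percutaneous nephrolithotomy
Small stones: percutaneous nephrolithotomy 38/55 = 69.1%, shock-wave lithotripsy 374/583 = 64.2% → percutaneous nephrolithotomy
Overall: percutaneous nephrolithotomy 419/1029 = 40.7%, shock-wave lithotripsy 396/658 = 60.2% → shock-wave lithotripsy
Percutaneous nephrolithotomy wins each stone group but shock-wave lithotripsy wins overall — the comparison reverses. Percutaneous nephrolithotomy's cases skew toward large stones, which has a lower base rate.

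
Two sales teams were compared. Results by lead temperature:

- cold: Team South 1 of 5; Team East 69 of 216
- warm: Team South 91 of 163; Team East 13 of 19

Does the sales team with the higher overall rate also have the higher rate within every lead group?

Cold: Team South 1/5 = 20.0%, Team East 69/216 = 31.9% → Team East
Warm: Team South 91/163 = 55.8%, Team East 13/19 = 68.4% → Team East
Overall: Team South 92/168 = 54.8%, Team East 82/235 = 34.9% → Team South
Team East wins each lead group but Team South wins overall — the comparison reverses. Team East's leads skew toward cold, which has a lower base rate.

No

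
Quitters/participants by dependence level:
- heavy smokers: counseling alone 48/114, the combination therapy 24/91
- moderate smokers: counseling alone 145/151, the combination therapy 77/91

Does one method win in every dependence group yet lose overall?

Heavy smokers: counseling alone 48/114 = 42.1%, the combination therapy 24/91 = 26.4% → counseling alone
Moderate smokers: counseling alone 145/151 = 96.0%, the combination therapy 77/91 = 84.6% → counseling alone
Overall: counseling alone 193/265 = 72.8%, the combination therapy 101/182 = 55.5% → counseling alone
Counseling alone wins overall and in every dependence group — no reversal.

No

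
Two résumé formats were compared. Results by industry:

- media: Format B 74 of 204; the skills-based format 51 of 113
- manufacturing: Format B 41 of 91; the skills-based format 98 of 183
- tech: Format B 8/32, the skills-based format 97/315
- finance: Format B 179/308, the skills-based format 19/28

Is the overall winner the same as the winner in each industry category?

Media: Format B 74/204 = 36.3%, the skills-based format 51/113 = 45.1% → the skills-based format
Manufacturing: Format B 41/91 = 45.1%, the skills-based format 98/183 = 53.6% → the skills-based format
Tech: Format B 8/32 = 25.0%, the skills-based format 97/315 = 30.8% → the skills-based format
Finance: Format B 179/308 = 58.1%, the skills-based format 19/28 = 67.9% → the skills-based format
Overall: Format B 302/635 = 47.6%, the skills-based format 265/639 = 41.5% → Format B
The skills-based format wins each industry group but Format B wins overall — the comparison reverses. The skills-based format's applications skew toward tech, which has a lower base rate.

No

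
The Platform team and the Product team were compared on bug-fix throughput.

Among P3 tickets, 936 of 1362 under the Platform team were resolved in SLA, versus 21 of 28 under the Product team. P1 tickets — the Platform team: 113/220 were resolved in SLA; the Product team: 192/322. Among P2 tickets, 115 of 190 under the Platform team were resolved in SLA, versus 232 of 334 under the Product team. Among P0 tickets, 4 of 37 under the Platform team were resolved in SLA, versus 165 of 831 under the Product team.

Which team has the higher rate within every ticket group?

P3: the Platform team 936/1362 = 68.7%, the Product team 21/28 = 75.0% → the Product team
P1: the Platform team 113/220 = 51.4%, the Product team 192/322 = 59.6% → the Product team
P2: the Platform team 115/190 = 60.5%, the Product team 232/334 = 69.5% → the Product team
P0: the Platform team 4/37 = 10.8%, the Product team 165/831 = 19.9% → the Product team
The Product team has the higher rate in all 4 groups.

the Product team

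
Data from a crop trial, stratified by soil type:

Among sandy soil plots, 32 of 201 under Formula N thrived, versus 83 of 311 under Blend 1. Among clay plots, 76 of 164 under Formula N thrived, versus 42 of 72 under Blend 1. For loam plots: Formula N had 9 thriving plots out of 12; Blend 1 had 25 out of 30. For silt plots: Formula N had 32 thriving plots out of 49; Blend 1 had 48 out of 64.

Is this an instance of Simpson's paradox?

No

Sandy soil: Formula N 32/201 = 15.9%, Blend 1 83/311 = 26.7% → Blend 1
Clay: Formula N 76/164 = 46.3%, Blend 1 42/72 = 58.3% → Blend 1
Loam: Formula N 9/12 = 75.0%, Blend 1 25/30 = 83.3% → Blend 1
Silt: Formula N 32/49 = 65.3%, Blend 1 48/64 = 75.0% → Blend 1
Overall: Formula N 149/426 = 35.0%, Blend 1 198/477 = 41.5% → Blend 1
Blend 1 wins overall and in every soil group — no reversal.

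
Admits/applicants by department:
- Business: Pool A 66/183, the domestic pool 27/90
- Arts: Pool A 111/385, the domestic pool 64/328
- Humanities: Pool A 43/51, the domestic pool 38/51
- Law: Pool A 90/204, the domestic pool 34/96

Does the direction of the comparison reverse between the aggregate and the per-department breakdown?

No

Business: Pool A 66/183 = 36.1%, the domestic pool 27/90 = 30.0% → Pool A
Arts: Pool A 111/385 = 28.8%, the domestic pool 64/328 = 19.5% → Pool A
Humanities: Pool A 43/51 = 84.3%, the domestic pool 38/51 = 74.5% → Pool A
Law: Pool A 90/204 = 44.1%, the domestic pool 34/96 = 35.4% → Pool A
Overall: Pool A 310/823 = 37.7%, the domestic pool 163/565 = 28.8% → Pool A
Pool A wins overall and in every department group — no reversal.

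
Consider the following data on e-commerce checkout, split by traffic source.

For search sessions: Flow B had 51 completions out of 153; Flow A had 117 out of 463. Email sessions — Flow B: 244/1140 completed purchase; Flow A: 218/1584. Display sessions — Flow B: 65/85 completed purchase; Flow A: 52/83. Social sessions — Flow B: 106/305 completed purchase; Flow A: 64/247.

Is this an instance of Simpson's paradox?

No

Search: Flow B 51/153 = 33.3%, Flow A 117/463 = 25.3% → Flow B
Email: Flow B 244/1140 = 21.4%, Flow A 218/1584 = 13.8% → Flow B
Display: Flow B 65/85 = 76.5%, Flow A 52/83 = 62.7% → Flow B
Social: Flow B 106/305 = 34.8%, Flow A 64/247 = 25.9% → Flow B
Overall: Flow B 466/1683 = 27.7%, Flow A 451/2377 = 19.0% → Flow B
Flow B wins overall and in every traffic group — no reversal.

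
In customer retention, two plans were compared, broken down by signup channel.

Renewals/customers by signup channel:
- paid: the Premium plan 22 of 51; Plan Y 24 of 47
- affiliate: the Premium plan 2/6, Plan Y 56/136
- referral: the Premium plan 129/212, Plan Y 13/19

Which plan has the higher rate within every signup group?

Plan Y

Paid: the Premium plan 22/51 = 43.1%, Plan Y 24/47 = 51.1% → Plan Y
Affiliate: the Premium plan 2/6 = 33.3%, Plan Y 56/136 = 41.2% → Plan Y
Referral: the Premium plan 129/212 = 60.8%, Plan Y 13/19 = 68.4% → Plan Y
Plan Y has the higher rate in all 3 groups.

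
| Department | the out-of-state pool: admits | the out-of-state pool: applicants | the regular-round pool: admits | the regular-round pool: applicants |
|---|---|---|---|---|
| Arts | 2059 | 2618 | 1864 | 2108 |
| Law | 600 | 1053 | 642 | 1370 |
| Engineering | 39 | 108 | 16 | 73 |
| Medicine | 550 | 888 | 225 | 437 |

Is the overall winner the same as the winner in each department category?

No

Arts: the out-of-state pool 2059/2618 = 78.6%, the regular-round pool 1864/2108 = 88.4% → the regular-round pool
Law: the out-of-state pool 600/1053 = 57.0%, the regular-round pool 642/1370 = 46.9% → the out-of-state pool
Engineering: the out-of-state pool 39/108 = 36.1%, the regular-round pool 16/73 = 21.9% → the out-of-state pool
Medicine: the out-of-state pool 550/888 = 61.9%, the regular-round pool 225/437 = 51.5% → the out-of-state pool
Overall: the out-of-state pool 3248/4667 = 69.6%, the regular-round pool 2747/3988 = 68.9% → the out-of-state pool
Neither sweeps: the out-of-state pool wins 3 of 4 groups, the regular-round pool wins 1. The out-of-state pool wins overall but not every group — no Simpson reversal.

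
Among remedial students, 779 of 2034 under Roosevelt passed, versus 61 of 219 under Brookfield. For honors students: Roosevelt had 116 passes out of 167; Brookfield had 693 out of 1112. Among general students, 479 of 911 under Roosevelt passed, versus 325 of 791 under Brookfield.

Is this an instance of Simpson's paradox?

Yes

Remedial: Roosevelt 779/2034 = 38.3%, Brookfield 61/219 = 27.9% → Roosevelt
Honors: Roosevelt 116/167 = 69.5%, Brookfield 693/1112 = 62.3% → Roosevelt
General: Roosevelt 479/911 = 52.6%, Brookfield 325/791 = 41.1% → Roosevelt
Overall: Roosevelt 1374/3112 = 44.2%, Brookfield 1079/2122 = 50.8% → Brookfield
Roosevelt wins each student group but Brookfield wins overall — the comparison reverses. Roosevelt's students skew toward remedial, which has a lower base rate.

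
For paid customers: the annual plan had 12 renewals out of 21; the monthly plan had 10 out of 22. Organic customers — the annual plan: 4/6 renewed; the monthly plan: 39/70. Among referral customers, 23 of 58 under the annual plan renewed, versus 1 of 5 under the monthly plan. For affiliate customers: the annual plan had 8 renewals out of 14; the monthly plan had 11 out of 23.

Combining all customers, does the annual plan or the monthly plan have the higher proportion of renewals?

Paid: the annual plan 12/21 = 57.1%, the monthly plan 10/22 = 45.5% → the annual plan
Organic: the annual plan 4/6 = 66.7%, the monthly plan 39/70 = 55.7% → the annual plan
Referral: the annual plan 23/58 = 39.7%, the monthly plan 1/5 = 20.0% → the annual plan
Affiliate: the annual plan 8/14 = 57.1%, the monthly plan 11/23 = 47.8% → the annual plan
Overall: the annual plan 47/99 = 47.5%, the monthly plan 61/120 = 50.8% → the monthly plan
(The annual plan wins every signup group but the monthly plan wins overall — the annual plan's customers skew toward the low-rate referral group.)

the monthly plan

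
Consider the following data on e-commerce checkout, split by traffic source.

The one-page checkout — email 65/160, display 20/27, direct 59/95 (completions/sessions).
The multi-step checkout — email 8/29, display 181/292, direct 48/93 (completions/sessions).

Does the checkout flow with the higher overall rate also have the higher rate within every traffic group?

Email: the one-page checkout 65/160 = 40.6%, the multi-step checkout 8/29 = 27.6% → the one-page checkout
Display: the one-page checkout 20/27 = 74.1%, the multi-step checkout 181/292 = 62.0% → the one-page checkout
Direct: the one-page checkout 59/95 = 62.1%, the multi-step checkout 48/93 = 51.6% → the one-page checkout
Overall: the one-page checkout 144/282 = 51.1%, the multi-step checkout 237/414 = 57.2% → the multi-step checkout
The one-page checkout wins each traffic group but the multi-step checkout wins overall — the comparison reverses. The one-page checkout's sessions skew toward email, which has a lower base rate.

No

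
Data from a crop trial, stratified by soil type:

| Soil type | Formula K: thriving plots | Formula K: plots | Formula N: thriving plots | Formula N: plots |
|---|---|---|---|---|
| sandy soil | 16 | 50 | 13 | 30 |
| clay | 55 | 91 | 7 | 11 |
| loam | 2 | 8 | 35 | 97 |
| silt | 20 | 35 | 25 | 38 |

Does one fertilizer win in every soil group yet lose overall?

Yes

Sandy soil: Formula K 16/50 = 32.0%, Formula N 13/30 = 43.3% → Formula N
Clay: Formula K 55/91 = 60.4%, Formula N 7/11 = 63.6% → Formula N
Loam: Formula K 2/8 = 25.0%, Formula N 35/97 = 36.1% → Formula N
Silt: Formula K 20/35 = 57.1%, Formula N 25/38 = 65.8% → Formula N
Overall: Formula K 93/184 = 50.5%, Formula N 80/176 = 45.5% → Formula K
Formula N wins each soil group but Formula K wins overall — the comparison reverses. Formula N's plots skew toward loam, which has a lower base rate.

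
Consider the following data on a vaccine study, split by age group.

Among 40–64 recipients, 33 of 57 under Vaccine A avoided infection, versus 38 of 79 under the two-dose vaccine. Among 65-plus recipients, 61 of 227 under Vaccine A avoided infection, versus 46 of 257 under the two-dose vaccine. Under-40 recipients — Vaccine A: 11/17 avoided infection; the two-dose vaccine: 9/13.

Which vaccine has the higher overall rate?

Vaccine A

40–64: Vaccine A 33/57 = 57.9%, the two-dose vaccine 38/79 = 48.1% → Vaccine A
65-plus: Vaccine A 61/227 = 26.9%, the two-dose vaccine 46/257 = 17.9% → Vaccine A
Under-40: Vaccine A 11/17 = 64.7%, the two-dose vaccine 9/13 = 69.2% → the two-dose vaccine
Overall: Vaccine A 105/301 = 34.9%, the two-dose vaccine 93/349 = 26.6% → Vaccine A
(Neither sweeps every age group, but Vaccine A has the higher pooled rate.)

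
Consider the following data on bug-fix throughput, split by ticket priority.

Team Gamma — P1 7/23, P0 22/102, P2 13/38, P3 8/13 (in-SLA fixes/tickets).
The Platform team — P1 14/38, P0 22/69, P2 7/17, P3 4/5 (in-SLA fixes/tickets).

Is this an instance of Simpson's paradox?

P1: Team Gamma 7/23 = 30.4%, the Platform team 14/38 = 36.8% → the Platform team
P0: Team Gamma 22/102 = 21.6%, the Platform team 22/69 = 31.9% → the Platform team
P2: Team Gamma 13/38 = 34.2%, the Platform team 7/17 = 41.2% → the Platform team
P3: Team Gamma 8/13 = 61.5%, the Platform team 4/5 = 80.0% → the Platform team
Overall: Team Gamma 50/176 = 28.4%, the Platform team 47/129 = 36.4% → the Platform team
The Platform team wins overall and in every ticket group — no reversal.

No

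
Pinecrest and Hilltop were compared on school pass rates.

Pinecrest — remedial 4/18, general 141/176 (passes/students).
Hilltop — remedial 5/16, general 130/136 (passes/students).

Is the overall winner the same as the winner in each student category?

Remedial: Pinecrest 4/18 = 22.2%, Hilltop 5/16 = 31.2% → Hilltop
General: Pinecrest 141/176 = 80.1%, Hilltop 130/136 = 95.6% → Hilltop
Overall: Pinecrest 145/194 = 74.7%, Hilltop 135/152 = 88.8% → Hilltop
Hilltop wins overall and in every student group — no reversal.

Yes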